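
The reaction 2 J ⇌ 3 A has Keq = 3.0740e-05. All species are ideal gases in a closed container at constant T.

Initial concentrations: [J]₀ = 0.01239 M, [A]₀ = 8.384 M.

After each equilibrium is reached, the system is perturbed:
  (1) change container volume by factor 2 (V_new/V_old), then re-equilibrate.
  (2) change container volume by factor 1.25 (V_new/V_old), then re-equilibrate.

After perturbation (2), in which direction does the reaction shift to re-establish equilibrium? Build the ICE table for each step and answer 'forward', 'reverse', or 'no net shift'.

Direction: forward

Q₀ = 3.8389e+06 vs Keq = 3.0740e-05 ⇒ Q>K, reverse
Step 1:
                    J           A
  I           0.01239       8.384
  C             5.524      -8.286
  E             5.536     0.09804
  solve Keq expr → x = -2.762; check Q = 3.0740e-05
Then change container volume by factor 2 (V_new/V_old).
Step 2:
                    J           A
  I             2.768     0.04902
  C          -0.00841     0.01262
  E              2.76     0.06163
  solve Keq expr → x = 0.004205; check Q = 3.0740e-05
Then change container volume by factor 1.25 (V_new/V_old).
Step 3:
                    J           A
  I             2.208     0.04931
  C         -0.002511    0.003767
  E             2.205     0.05307
  solve Keq expr → x = 0.001256; check Q = 3.0740e-05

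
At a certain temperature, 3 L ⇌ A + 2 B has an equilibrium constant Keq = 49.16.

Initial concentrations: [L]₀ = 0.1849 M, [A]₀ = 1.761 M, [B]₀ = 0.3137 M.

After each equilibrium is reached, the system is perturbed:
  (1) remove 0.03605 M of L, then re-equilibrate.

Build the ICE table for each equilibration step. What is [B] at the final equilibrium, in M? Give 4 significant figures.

[B]_eq = 0.3119 M

Q₀ = 27.41 vs Keq = 49.16 ⇒ Q<K, forward
Step 1:
                  L         A         B
  init       0.1849     1.761    0.3137
  Δ        -0.02673   0.00891   0.01782
  eq         0.1582      1.77    0.3315
  solve Keq expr → x = 0.00891; check Q = 49.16
Then remove 0.03605 M of L.
Step 2:
                  L         A         B
  init       0.1221      1.77    0.3315
  Δ         0.02946  -0.00982  -0.01964
  eq         0.1516      1.76    0.3119
  solve Keq expr → x = -0.00982; check Q = 49.16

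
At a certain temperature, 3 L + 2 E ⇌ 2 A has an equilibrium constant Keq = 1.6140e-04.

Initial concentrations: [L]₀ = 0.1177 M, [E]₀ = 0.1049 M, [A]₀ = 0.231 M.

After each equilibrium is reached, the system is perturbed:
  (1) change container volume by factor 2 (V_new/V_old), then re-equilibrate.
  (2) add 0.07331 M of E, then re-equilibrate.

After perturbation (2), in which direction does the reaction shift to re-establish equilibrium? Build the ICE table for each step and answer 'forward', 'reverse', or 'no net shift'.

Q₀ = 2974 vs Keq = 1.6140e-04 ⇒ Q>K, reverse
Step 1:
                    L           E           A
  I            0.1177      0.1049       0.231
  C            0.3445      0.2297     -0.2297
  E            0.4622      0.3346    0.001336
  solve Keq expr → x = -0.1148; check Q = 1.6140e-04
Then change container volume by factor 2 (V_new/V_old).
Step 2:
                    L           E           A
  I            0.2311      0.1673  6.6779e-04
  C        6.4514e-04  4.3009e-04 -4.3009e-04
  E            0.2317      0.1677  2.3770e-04
  solve Keq expr → x = -2.1505e-04; check Q = 1.6140e-04
Then add 0.07331 M of E.
Step 3:
                    L           E           A
  I            0.2317       0.241  2.3770e-04
  C       -1.5512e-04 -1.0341e-04  1.0341e-04
  E            0.2316      0.2409  3.4111e-04
  solve Keq expr → x = 5.1707e-05; check Q = 1.6140e-04

Direction: forward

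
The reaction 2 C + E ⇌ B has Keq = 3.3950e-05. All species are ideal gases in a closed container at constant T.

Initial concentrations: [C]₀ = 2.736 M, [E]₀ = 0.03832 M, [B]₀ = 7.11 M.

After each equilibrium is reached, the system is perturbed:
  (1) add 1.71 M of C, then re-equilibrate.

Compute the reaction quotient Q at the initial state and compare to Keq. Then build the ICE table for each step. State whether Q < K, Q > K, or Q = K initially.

Q₀ = 24.79 vs Keq = 3.3950e-05 ⇒ Q>K, reverse
Step 1:
                    C           E           B
  Initial       2.736     0.03832        7.11
  Change        14.08       7.042      -7.042
  Equil         16.82        7.08     0.06801
  solve Keq expr → x = -7.042; check Q = 3.3950e-05
Then add 1.71 M of C.
Step 2:
                    C           E           B
  Initial       18.53        7.08     0.06801
  Change     -0.02823    -0.01412     0.01412
  Equil          18.5       7.066     0.08212
  solve Keq expr → x = 0.01412; check Q = 3.3950e-05

Q₀ = 24.79; Q > K (proceeds reverse)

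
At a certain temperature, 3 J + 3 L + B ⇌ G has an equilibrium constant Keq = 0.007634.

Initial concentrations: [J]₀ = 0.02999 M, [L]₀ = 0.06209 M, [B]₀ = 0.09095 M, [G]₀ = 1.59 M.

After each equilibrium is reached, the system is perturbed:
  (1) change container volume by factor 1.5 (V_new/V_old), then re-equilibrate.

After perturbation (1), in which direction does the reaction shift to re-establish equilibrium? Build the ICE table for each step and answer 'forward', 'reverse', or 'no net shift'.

Q₀ = 2.7077e+09 vs Keq = 0.007634 ⇒ Q>K, reverse
Step 1:
                    J           L           B           G
  I           0.02999     0.06209     0.09095        1.59
  C             2.217       2.217       0.739      -0.739
  E             2.247       2.279        0.83       0.851
  solve Keq expr → x = -0.739; check Q = 0.007634
Then change container volume by factor 1.5 (V_new/V_old).
Step 2:
                    J           L           B           G
  I             1.498       1.519      0.5533      0.5673
  C            0.5244      0.5244      0.1748     -0.1748
  E             2.022       2.044      0.7281      0.3925
  solve Keq expr → x = -0.1748; check Q = 0.007634

Direction: reverse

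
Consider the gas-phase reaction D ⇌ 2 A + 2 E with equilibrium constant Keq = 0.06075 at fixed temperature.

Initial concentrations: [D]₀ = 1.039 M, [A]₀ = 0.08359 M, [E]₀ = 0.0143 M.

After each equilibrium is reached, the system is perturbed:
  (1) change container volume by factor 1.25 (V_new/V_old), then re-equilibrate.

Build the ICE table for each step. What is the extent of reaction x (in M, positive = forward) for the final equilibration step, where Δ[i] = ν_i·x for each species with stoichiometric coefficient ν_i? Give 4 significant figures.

Q₀ = 1.3752e-06 vs Keq = 0.06075 ⇒ Q<K, forward
Step 1:
                    D           A           E
  Initial       1.039     0.08359      0.0143
  Change      -0.2128      0.4256      0.4256
  Equil        0.8262      0.5092      0.4399
  solve Keq expr → x = 0.2128; check Q = 0.06075
Then change container volume by factor 1.25 (V_new/V_old).
Step 2:
                    D           A           E
  Initial      0.6609      0.4074       0.352
  Change     -0.03169     0.06337     0.06337
  Equil        0.6293      0.4708      0.4153
  solve Keq expr → x = 0.03169; check Q = 0.06075

x = 0.03169 M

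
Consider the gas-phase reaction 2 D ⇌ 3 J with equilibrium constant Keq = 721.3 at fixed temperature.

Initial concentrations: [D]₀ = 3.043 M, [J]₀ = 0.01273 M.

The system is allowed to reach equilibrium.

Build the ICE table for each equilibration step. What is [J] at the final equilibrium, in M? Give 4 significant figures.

[J]_eq = 4.112 M

Q₀ = 2.2278e-07 vs Keq = 721.3 ⇒ Q<K, forward
Step 1:
                   D          J
  I            3.043    0.01273
  C           -2.733      4.099
  E           0.3104      4.112
  solve Keq expr → x = 1.366; check Q = 721.3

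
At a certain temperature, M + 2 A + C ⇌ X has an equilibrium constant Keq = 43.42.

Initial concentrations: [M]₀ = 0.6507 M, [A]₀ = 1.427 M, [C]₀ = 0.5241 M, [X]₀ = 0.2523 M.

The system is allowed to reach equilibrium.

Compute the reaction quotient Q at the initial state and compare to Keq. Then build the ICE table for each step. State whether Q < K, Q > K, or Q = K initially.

Q₀ = 0.3633 vs Keq = 43.42 ⇒ Q<K, forward
Step 1:
                    M           A           C           X
  Initial      0.6507       1.427      0.5241      0.2523
  Change      -0.3894     -0.7789     -0.3894      0.3894
  Equil        0.2613      0.6481      0.1347      0.6417
  solve Keq expr → x = 0.3894; check Q = 43.42

Q₀ = 0.3633; Q < K (proceeds forward)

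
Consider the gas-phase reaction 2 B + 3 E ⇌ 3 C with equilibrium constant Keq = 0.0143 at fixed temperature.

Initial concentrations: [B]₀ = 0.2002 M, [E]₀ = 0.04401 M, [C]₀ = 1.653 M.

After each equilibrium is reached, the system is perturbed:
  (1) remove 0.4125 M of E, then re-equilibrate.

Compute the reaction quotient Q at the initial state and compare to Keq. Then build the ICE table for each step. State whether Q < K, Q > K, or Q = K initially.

Q₀ = 1.3220e+06 vs Keq = 0.0143 ⇒ Q>K, reverse
Step 1:
                   B          E          C
  init        0.2002    0.04401      1.653
  Δ           0.8726      1.309     -1.309
  eq           1.073      1.353     0.3441
  solve Keq expr → x = -0.4363; check Q = 0.0143
Then remove 0.4125 M of E.
Step 2:
                   B          E          C
  init         1.073     0.9404     0.3441
  Δ          0.05141    0.07711   -0.07711
  eq           1.124      1.017      0.267
  solve Keq expr → x = -0.0257; check Q = 0.0143

Q₀ = 1.3220e+06; Q > K (proceeds reverse)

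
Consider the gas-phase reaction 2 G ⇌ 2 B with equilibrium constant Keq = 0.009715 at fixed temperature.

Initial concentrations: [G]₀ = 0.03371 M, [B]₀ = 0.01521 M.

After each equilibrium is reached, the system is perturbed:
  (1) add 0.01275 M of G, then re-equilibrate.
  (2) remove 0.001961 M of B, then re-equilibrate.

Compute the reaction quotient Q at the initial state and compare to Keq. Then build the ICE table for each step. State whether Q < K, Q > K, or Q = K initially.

Q₀ = 0.2036; Q > K (proceeds reverse)

Q₀ = 0.2036 vs Keq = 0.009715 ⇒ Q>K, reverse
Step 1:
                   G          B
  Initial    0.03371    0.01521
  Change     0.01082   -0.01082
  Equil      0.04453   0.004389
  solve Keq expr → x = -0.00541; check Q = 0.009715
Then add 0.01275 M of G.
Step 2:
                   G          B
  Initial    0.05728   0.004389
  Change   -0.001144   0.001144
  Equil      0.05614   0.005533
  solve Keq expr → x = 5.7197e-04; check Q = 0.009715
Then remove 0.001961 M of B.
Step 3:
                   G          B
  Initial    0.05614   0.003572
  Change   -0.001785   0.001785
  Equil      0.05435   0.005357
  solve Keq expr → x = 8.9253e-04; check Q = 0.009715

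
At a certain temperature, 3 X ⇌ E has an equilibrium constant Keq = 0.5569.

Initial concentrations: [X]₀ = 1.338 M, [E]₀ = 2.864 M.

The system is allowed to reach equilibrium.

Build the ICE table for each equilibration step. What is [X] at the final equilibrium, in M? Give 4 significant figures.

[X]_eq = 1.701 M

Q₀ = 1.196 vs Keq = 0.5569 ⇒ Q>K, reverse
Step 1:
                   X          E
  init         1.338      2.864
  Δ           0.3634    -0.1211
  eq           1.701      2.743
  solve Keq expr → x = -0.1211; check Q = 0.5569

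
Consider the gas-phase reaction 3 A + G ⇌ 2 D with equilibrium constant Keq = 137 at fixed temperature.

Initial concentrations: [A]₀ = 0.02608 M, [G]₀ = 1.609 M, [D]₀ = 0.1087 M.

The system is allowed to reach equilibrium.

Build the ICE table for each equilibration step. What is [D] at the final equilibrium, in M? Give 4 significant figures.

[D]_eq = 0.102 M

Q₀ = 414 vs Keq = 137 ⇒ Q>K, reverse
Step 1:
                    A           G           D
  init        0.02608       1.609      0.1087
  Δ           0.01004    0.003345   -0.006691
  eq          0.03612       1.612       0.102
  solve Keq expr → x = -0.003345; check Q = 137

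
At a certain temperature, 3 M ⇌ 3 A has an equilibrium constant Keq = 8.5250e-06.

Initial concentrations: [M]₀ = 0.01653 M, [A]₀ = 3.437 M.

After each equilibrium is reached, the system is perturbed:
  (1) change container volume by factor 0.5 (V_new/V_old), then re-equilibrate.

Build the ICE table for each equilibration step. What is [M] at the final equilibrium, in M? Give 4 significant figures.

[M]_eq = 6.769 M

Q₀ = 8.9892e+06 vs Keq = 8.5250e-06 ⇒ Q>K, reverse
Step 1:
                   M          A
  I          0.01653      3.437
  C            3.368     -3.368
  E            3.384    0.06914
  solve Keq expr → x = -1.123; check Q = 8.5250e-06
Then change container volume by factor 0.5 (V_new/V_old).
Step 2:
                   M          A
  I            6.769     0.1383
  C                0          0
  E            6.769     0.1383
  solve Keq expr → x = 0; check Q = 8.5250e-06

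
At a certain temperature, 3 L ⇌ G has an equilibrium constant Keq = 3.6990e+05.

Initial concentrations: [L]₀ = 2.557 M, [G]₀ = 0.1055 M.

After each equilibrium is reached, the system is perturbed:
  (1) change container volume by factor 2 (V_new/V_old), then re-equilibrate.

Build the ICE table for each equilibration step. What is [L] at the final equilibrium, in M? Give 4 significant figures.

Q₀ = 0.00631 vs Keq = 3.6990e+05 ⇒ Q<K, forward
Step 1:
                   L          G
  Initial      2.557     0.1055
  Change      -2.543     0.8478
  Equil      0.01371     0.9533
  solve Keq expr → x = 0.8478; check Q = 3.6990e+05
Then change container volume by factor 2 (V_new/V_old).
Step 2:
                   L          G
  Initial   0.006855     0.4766
  Change    0.004016  -0.001339
  Equil      0.01087     0.4753
  solve Keq expr → x = -0.001339; check Q = 3.6990e+05

[L]_eq = 0.01087 M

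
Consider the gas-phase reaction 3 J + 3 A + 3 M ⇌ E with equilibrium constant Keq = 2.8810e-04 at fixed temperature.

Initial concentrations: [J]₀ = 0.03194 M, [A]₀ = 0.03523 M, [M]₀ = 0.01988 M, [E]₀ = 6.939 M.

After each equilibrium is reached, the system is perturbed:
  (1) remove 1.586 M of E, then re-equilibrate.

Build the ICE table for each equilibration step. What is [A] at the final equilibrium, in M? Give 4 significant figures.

[A]_eq = 2.922 M

Q₀ = 6.1988e+14 vs Keq = 2.8810e-04 ⇒ Q>K, reverse
Step 1:
                  J         A         M         E
  Initial   0.03194   0.03523   0.01988     6.939
  Change      2.987     2.987     2.987   -0.9956
  Equil       3.019     3.022     3.007     5.943
  solve Keq expr → x = -0.9956; check Q = 2.8810e-04
Then remove 1.586 M of E.
Step 2:
                  J         A         M         E
  Initial     3.019     3.022     3.007     4.357
  Change   -0.09977  -0.09977  -0.09977   0.03326
  Equil       2.919     2.922     2.907     4.391
  solve Keq expr → x = 0.03326; check Q = 2.8810e-04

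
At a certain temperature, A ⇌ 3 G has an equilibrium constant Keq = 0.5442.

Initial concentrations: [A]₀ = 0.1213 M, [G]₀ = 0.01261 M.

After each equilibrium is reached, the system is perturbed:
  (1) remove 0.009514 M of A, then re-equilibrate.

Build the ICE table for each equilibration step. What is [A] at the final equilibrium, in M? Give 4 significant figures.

Q₀ = 1.6530e-05 vs Keq = 0.5442 ⇒ Q<K, forward
Step 1:
                  A         G
  init       0.1213   0.01261
  Δ        -0.08549    0.2565
  eq        0.03581    0.2691
  solve Keq expr → x = 0.08549; check Q = 0.5442
Then remove 0.009514 M of A.
Step 2:
                  A         G
  init      0.02629    0.2691
  Δ        0.004448  -0.01334
  eq        0.03074    0.2558
  solve Keq expr → x = -0.004448; check Q = 0.5442

[A]_eq = 0.03074 M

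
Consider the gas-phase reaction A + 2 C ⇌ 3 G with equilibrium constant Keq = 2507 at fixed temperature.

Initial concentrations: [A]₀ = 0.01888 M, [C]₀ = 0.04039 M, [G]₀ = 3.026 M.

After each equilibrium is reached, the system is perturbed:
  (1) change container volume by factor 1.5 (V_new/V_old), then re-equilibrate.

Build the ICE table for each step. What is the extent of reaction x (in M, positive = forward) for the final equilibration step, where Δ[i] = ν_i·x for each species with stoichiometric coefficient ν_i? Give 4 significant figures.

Q₀ = 8.9962e+05 vs Keq = 2507 ⇒ Q>K, reverse
Step 1:
                    A           C           G
  Initial     0.01888     0.04039       3.026
  Change       0.1058      0.2117     -0.3175
  Equil        0.1247      0.2521       2.708
  solve Keq expr → x = -0.1058; check Q = 2507
Then change container volume by factor 1.5 (V_new/V_old).
Step 2:
                    A           C           G
  Initial     0.08315      0.1681       1.806
  Change            0           0           0
  Equil       0.08315      0.1681       1.806
  solve Keq expr → x = 0; check Q = 2507

x = 0 M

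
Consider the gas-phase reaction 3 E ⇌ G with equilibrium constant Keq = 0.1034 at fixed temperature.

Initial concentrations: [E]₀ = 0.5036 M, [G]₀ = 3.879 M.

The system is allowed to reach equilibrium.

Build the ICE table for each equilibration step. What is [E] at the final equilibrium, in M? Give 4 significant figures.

[E]_eq = 3.08 M

Q₀ = 30.37 vs Keq = 0.1034 ⇒ Q>K, reverse
Step 1:
                   E          G
  I           0.5036      3.879
  C            2.576    -0.8587
  E             3.08       3.02
  solve Keq expr → x = -0.8587; check Q = 0.1034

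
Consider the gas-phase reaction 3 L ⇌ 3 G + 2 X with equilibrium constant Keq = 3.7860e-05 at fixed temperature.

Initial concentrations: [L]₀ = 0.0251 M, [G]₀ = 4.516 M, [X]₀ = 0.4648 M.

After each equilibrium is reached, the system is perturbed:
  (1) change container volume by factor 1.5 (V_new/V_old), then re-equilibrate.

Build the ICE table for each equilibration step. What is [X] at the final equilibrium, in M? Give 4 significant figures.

[X]_eq = 5.0473e-04 M

Q₀ = 1.2583e+06 vs Keq = 3.7860e-05 ⇒ Q>K, reverse
Step 1:
                    L           G           X
  I            0.0251       4.516      0.4648
  C            0.6964     -0.6964     -0.4643
  E            0.7215        3.82  5.0520e-04
  solve Keq expr → x = -0.2321; check Q = 3.7860e-05
Then change container volume by factor 1.5 (V_new/V_old).
Step 2:
                    L           G           X
  I             0.481       2.546  3.3680e-04
  C       -2.5189e-04  2.5189e-04  1.6793e-04
  E            0.4808       2.547  5.0473e-04
  solve Keq expr → x = 8.3964e-05; check Q = 3.7860e-05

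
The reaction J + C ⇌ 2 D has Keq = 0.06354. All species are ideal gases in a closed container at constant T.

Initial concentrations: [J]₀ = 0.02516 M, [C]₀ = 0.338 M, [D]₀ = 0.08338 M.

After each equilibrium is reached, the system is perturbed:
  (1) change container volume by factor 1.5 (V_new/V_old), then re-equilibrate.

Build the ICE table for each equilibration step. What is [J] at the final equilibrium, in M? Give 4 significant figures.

[J]_eq = 0.03326 M

Q₀ = 0.8175 vs Keq = 0.06354 ⇒ Q>K, reverse
Step 1:
                  J         C         D
  I         0.02516     0.338   0.08338
  C         0.02473   0.02473  -0.04947
  E         0.04989    0.3627   0.03391
  solve Keq expr → x = -0.02473; check Q = 0.06354
Then change container volume by factor 1.5 (V_new/V_old).
Step 2:
                  J         C         D
  I         0.03326    0.2418   0.02261
  C               0         0         0
  E         0.03326    0.2418   0.02261
  solve Keq expr → x = 0; check Q = 0.06354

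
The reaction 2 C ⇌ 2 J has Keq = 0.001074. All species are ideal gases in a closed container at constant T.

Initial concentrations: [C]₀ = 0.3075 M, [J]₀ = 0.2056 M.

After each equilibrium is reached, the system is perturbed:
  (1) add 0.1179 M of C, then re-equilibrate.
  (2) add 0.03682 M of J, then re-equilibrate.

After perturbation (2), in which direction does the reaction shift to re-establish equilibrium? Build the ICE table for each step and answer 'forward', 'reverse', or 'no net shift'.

Direction: reverse

Q₀ = 0.447 vs Keq = 0.001074 ⇒ Q>K, reverse
Step 1:
                  C         J
  I          0.3075    0.2056
  C          0.1893   -0.1893
  E          0.4968   0.01628
  solve Keq expr → x = -0.09466; check Q = 0.001074
Then add 0.1179 M of C.
Step 2:
                  C         J
  I          0.6147   0.01628
  C       -0.003741  0.003741
  E           0.611   0.02002
  solve Keq expr → x = 0.001871; check Q = 0.001074
Then add 0.03682 M of J.
Step 3:
                  C         J
  I           0.611   0.05684
  C         0.03565  -0.03565
  E          0.6466   0.02119
  solve Keq expr → x = -0.01783; check Q = 0.001074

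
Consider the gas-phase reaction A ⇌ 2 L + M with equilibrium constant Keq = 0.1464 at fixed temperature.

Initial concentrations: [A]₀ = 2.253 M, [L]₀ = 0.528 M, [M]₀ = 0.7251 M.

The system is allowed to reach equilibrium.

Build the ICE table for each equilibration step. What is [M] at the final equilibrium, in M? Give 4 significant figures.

[M]_eq = 0.7818 M

Q₀ = 0.08972 vs Keq = 0.1464 ⇒ Q<K, forward
Step 1:
                   A          L          M
  init         2.253      0.528     0.7251
  Δ         -0.05667     0.1133    0.05667
  eq           2.196     0.6413     0.7818
  solve Keq expr → x = 0.05667; check Q = 0.1464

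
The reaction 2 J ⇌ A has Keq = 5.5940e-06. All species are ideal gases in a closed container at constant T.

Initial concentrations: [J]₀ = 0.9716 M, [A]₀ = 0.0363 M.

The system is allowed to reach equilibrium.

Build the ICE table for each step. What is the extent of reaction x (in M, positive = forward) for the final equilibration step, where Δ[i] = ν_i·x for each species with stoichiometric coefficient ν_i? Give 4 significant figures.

x = -0.03629 M

Q₀ = 0.03845 vs Keq = 5.5940e-06 ⇒ Q>K, reverse
Step 1:
                   J          A
  init        0.9716     0.0363
  Δ          0.07259   -0.03629
  eq           1.044 6.0993e-06
  solve Keq expr → x = -0.03629; check Q = 5.5940e-06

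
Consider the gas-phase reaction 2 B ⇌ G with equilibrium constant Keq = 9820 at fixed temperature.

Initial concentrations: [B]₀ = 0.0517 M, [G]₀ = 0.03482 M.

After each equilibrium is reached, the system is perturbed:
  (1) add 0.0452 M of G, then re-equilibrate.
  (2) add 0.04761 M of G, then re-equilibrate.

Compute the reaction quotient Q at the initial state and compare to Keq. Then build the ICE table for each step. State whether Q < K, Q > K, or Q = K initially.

Q₀ = 13.03; Q < K (proceeds forward)

Q₀ = 13.03 vs Keq = 9820 ⇒ Q<K, forward
Step 1:
                    B           G
  Initial      0.0517     0.03482
  Change     -0.04924     0.02462
  Equil       0.00246     0.05944
  solve Keq expr → x = 0.02462; check Q = 9820
Then add 0.0452 M of G.
Step 2:
                    B           G
  Initial     0.00246      0.1046
  Change   7.9782e-04 -3.9891e-04
  Equil      0.003258      0.1042
  solve Keq expr → x = -3.9891e-04; check Q = 9820
Then add 0.04761 M of G.
Step 3:
                    B           G
  Initial    0.003258      0.1519
  Change   6.6993e-04 -3.3496e-04
  Equil      0.003928      0.1515
  solve Keq expr → x = -3.3496e-04; check Q = 9820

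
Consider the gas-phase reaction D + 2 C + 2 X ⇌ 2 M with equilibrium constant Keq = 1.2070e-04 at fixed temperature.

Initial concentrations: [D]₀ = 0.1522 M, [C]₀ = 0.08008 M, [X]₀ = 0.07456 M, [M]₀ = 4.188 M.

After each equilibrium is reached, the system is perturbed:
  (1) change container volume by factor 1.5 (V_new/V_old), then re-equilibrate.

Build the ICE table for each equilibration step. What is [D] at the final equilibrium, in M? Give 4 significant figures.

Q₀ = 3.2325e+06 vs Keq = 1.2070e-04 ⇒ Q>K, reverse
Step 1:
                   D          C          X          M
  init        0.1522    0.08008    0.07456      4.188
  Δ            1.966      3.931      3.931     -3.931
  eq           2.118      4.011      4.006     0.2569
  solve Keq expr → x = -1.966; check Q = 1.2070e-04
Then change container volume by factor 1.5 (V_new/V_old).
Step 2:
                   D          C          X          M
  init         1.412      2.674       2.67     0.1713
  Δ          0.03586    0.07172    0.07172   -0.07172
  eq           1.448      2.746      2.742    0.09953
  solve Keq expr → x = -0.03586; check Q = 1.2070e-04

[D]_eq = 1.448 M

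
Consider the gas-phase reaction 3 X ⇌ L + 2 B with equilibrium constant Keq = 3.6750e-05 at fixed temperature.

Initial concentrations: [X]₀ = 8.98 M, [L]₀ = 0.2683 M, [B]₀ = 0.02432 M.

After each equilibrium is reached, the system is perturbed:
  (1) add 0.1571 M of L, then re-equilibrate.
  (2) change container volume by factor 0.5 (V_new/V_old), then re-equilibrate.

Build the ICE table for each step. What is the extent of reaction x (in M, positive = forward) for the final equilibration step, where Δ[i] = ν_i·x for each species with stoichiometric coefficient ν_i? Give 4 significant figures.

x = 0 M

Q₀ = 2.1914e-07 vs Keq = 3.6750e-05 ⇒ Q<K, forward
Step 1:
                   X          L          B
  Initial       8.98     0.2683    0.02432
  Change     -0.3378     0.1126     0.2252
  Equil        8.642     0.3809     0.2495
  solve Keq expr → x = 0.1126; check Q = 3.6750e-05
Then add 0.1571 M of L.
Step 2:
                   X          L          B
  Initial      8.642      0.538     0.2495
  Change     0.05136   -0.01712   -0.03424
  Equil        8.694     0.5209     0.2153
  solve Keq expr → x = -0.01712; check Q = 3.6750e-05
Then change container volume by factor 0.5 (V_new/V_old).
Step 3:
                   X          L          B
  Initial      17.39      1.042     0.4306
  Change           0          0          0
  Equil        17.39      1.042     0.4306
  solve Keq expr → x = 0; check Q = 3.6750e-05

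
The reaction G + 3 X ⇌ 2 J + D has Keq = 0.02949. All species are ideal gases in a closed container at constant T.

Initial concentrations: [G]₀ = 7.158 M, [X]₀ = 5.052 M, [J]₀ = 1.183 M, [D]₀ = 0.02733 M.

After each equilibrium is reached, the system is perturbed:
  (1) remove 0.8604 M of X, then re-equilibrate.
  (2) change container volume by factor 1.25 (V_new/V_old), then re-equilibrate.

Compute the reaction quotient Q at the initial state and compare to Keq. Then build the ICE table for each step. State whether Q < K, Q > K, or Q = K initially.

Q₀ = 4.1441e-05 vs Keq = 0.02949 ⇒ Q<K, forward
Step 1:
                    G           X           J           D
  I             7.158       5.052       1.183     0.02733
  C           -0.7016      -2.105       1.403      0.7016
  E             6.456       2.947       2.586      0.7289
  solve Keq expr → x = 0.7016; check Q = 0.02949
Then remove 0.8604 M of X.
Step 2:
                    G           X           J           D
  I             6.456       2.087       2.586      0.7289
  C             0.143       0.429      -0.286      -0.143
  E             6.599       2.516         2.3      0.5859
  solve Keq expr → x = -0.143; check Q = 0.02949
Then change container volume by factor 1.25 (V_new/V_old).
Step 3:
                    G           X           J           D
  I              5.28       2.013        1.84      0.4687
  C           0.02486     0.07458    -0.04972    -0.02486
  E             5.304       2.087        1.79      0.4438
  solve Keq expr → x = -0.02486; check Q = 0.02949

Q₀ = 4.1441e-05; Q < K (proceeds forward)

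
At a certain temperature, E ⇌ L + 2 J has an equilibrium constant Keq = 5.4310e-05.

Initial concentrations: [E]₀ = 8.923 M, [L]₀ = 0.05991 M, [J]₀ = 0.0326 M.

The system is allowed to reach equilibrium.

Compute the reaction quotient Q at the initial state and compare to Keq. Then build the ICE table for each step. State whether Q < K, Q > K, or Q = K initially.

Q₀ = 7.1355e-06 vs Keq = 5.4310e-05 ⇒ Q<K, forward
Step 1:
                    E           L           J
  Initial       8.923     0.05991      0.0326
  Change     -0.02209     0.02209     0.04418
  Equil         8.901       0.082     0.07678
  solve Keq expr → x = 0.02209; check Q = 5.4310e-05

Q₀ = 7.1355e-06; Q < K (proceeds forward)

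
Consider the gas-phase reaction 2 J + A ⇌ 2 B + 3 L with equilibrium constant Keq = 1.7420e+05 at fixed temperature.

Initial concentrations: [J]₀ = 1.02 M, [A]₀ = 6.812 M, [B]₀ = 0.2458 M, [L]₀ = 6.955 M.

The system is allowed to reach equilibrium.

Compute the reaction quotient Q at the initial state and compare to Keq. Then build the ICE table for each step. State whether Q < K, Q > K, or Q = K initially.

Q₀ = 2.868; Q < K (proceeds forward)

Q₀ = 2.868 vs Keq = 1.7420e+05 ⇒ Q<K, forward
Step 1:
                  J         A         B         L
  init         1.02     6.812    0.2458     6.955
  Δ         -0.9911   -0.4955    0.9911     1.487
  eq        0.02892     6.316     1.237     8.442
  solve Keq expr → x = 0.4955; check Q = 1.7420e+05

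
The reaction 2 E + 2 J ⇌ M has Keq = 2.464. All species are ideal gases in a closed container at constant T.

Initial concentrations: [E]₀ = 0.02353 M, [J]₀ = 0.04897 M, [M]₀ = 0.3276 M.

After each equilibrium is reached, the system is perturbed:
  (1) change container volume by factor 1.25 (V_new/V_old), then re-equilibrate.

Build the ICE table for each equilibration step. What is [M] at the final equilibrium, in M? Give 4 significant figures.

Q₀ = 2.4674e+05 vs Keq = 2.464 ⇒ Q>K, reverse
Step 1:
                  E         J         M
  I         0.02353   0.04897    0.3276
  C          0.4275    0.4275   -0.2138
  E          0.4511    0.4765    0.1138
  solve Keq expr → x = -0.2138; check Q = 2.464
Then change container volume by factor 1.25 (V_new/V_old).
Step 2:
                  E         J         M
  I          0.3609    0.3812   0.09107
  C         0.04069   0.04069  -0.02035
  E          0.4015    0.4219   0.07072
  solve Keq expr → x = -0.02035; check Q = 2.464

[M]_eq = 0.07072 M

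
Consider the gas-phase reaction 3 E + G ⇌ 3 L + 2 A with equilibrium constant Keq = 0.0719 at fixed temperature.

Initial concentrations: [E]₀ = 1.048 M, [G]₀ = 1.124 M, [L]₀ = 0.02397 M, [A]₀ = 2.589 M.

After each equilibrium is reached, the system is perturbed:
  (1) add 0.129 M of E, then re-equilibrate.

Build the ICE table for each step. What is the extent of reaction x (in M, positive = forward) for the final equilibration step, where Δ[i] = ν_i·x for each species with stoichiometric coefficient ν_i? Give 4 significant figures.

x = 0.007378 M

Q₀ = 7.1354e-05 vs Keq = 0.0719 ⇒ Q<K, forward
Step 1:
                    E           G           L           A
  Initial       1.048       1.124     0.02397       2.589
  Change      -0.1687    -0.05623      0.1687      0.1125
  Equil        0.8793       1.068      0.1927       2.701
  solve Keq expr → x = 0.05623; check Q = 0.0719
Then add 0.129 M of E.
Step 2:
                    E           G           L           A
  Initial       1.008       1.068      0.1927       2.701
  Change     -0.02214   -0.007378     0.02214     0.01476
  Equil        0.9862        1.06      0.2148       2.716
  solve Keq expr → x = 0.007378; check Q = 0.0719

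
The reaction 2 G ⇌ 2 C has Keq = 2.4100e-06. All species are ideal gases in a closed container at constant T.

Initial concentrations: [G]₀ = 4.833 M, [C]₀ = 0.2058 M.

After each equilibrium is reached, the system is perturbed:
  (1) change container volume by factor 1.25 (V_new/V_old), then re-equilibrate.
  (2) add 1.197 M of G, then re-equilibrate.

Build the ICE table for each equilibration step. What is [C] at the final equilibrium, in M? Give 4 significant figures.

Q₀ = 0.001813 vs Keq = 2.4100e-06 ⇒ Q>K, reverse
Step 1:
                   G          C
  Initial      4.833     0.2058
  Change       0.198     -0.198
  Equil        5.031    0.00781
  solve Keq expr → x = -0.09899; check Q = 2.4100e-06
Then change container volume by factor 1.25 (V_new/V_old).
Step 2:
                   G          C
  Initial      4.025   0.006248
  Change           0          0
  Equil        4.025   0.006248
  solve Keq expr → x = 0; check Q = 2.4100e-06
Then add 1.197 M of G.
Step 3:
                   G          C
  Initial      5.222   0.006248
  Change   -0.001855   0.001855
  Equil         5.22   0.008104
  solve Keq expr → x = 9.2768e-04; check Q = 2.4100e-06

[C]_eq = 0.008104 M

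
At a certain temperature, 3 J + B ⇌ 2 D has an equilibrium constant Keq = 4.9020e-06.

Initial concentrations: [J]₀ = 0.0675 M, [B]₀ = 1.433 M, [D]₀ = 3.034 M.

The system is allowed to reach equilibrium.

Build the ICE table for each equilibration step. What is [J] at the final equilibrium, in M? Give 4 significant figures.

[J]_eq = 4.563 M

Q₀ = 2.0887e+04 vs Keq = 4.9020e-06 ⇒ Q>K, reverse
Step 1:
                  J         B         D
  Initial    0.0675     1.433     3.034
  Change      4.496     1.499    -2.997
  Equil       4.563     2.932   0.03695
  solve Keq expr → x = -1.499; check Q = 4.9020e-06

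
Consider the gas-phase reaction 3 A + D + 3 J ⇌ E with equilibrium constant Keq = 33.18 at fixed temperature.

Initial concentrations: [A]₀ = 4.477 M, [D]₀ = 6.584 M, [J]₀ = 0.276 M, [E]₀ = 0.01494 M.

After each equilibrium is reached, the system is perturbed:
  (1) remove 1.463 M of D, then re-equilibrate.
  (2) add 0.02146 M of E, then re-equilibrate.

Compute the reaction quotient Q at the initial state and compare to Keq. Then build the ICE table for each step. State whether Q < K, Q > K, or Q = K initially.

Q₀ = 0.001203; Q < K (proceeds forward)

Q₀ = 0.001203 vs Keq = 33.18 ⇒ Q<K, forward
Step 1:
                    A           D           J           E
  I             4.477       6.584       0.276     0.01494
  C           -0.2576    -0.08587     -0.2576     0.08587
  E             4.219       6.498     0.01839      0.1008
  solve Keq expr → x = 0.08587; check Q = 33.18
Then remove 1.463 M of D.
Step 2:
                    A           D           J           E
  I             4.219       5.035     0.01839      0.1008
  C          0.001589  5.2969e-04    0.001589 -5.2969e-04
  E             4.221       5.036     0.01998      0.1003
  solve Keq expr → x = -5.2969e-04; check Q = 33.18
Then add 0.02146 M of E.
Step 3:
                    A           D           J           E
  I             4.221       5.036     0.01998      0.1217
  C          0.001302  4.3397e-04    0.001302 -4.3397e-04
  E             4.222       5.036     0.02129      0.1213
  solve Keq expr → x = -4.3397e-04; check Q = 33.18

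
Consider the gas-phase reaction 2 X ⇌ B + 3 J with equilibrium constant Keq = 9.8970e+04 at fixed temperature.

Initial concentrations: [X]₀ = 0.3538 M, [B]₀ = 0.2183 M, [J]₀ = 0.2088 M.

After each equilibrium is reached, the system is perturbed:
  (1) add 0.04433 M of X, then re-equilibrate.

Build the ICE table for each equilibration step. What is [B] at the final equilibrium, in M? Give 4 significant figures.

[B]_eq = 0.4166 M

Q₀ = 0.01588 vs Keq = 9.8970e+04 ⇒ Q<K, forward
Step 1:
                   X          B          J
  init        0.3538     0.2183     0.2088
  Δ          -0.3525     0.1763     0.5288
  eq        0.001265     0.3946     0.7376
  solve Keq expr → x = 0.1763; check Q = 9.8970e+04
Then add 0.04433 M of X.
Step 2:
                   X          B          J
  init       0.04559     0.3946     0.7376
  Δ         -0.04412    0.02206    0.06617
  eq        0.001479     0.4166     0.8038
  solve Keq expr → x = 0.02206; check Q = 9.8970e+04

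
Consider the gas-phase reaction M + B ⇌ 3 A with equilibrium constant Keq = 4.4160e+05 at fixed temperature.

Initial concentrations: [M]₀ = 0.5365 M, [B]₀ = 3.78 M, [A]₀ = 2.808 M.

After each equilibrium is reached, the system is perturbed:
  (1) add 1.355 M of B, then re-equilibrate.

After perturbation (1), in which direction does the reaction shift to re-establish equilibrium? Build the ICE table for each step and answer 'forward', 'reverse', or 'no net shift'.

Q₀ = 10.92 vs Keq = 4.4160e+05 ⇒ Q<K, forward
Step 1:
                  M         B         A
  Initial    0.5365      3.78     2.808
  Change    -0.5364   -0.5364     1.609
  Equil   6.0176e-05     3.244     4.417
  solve Keq expr → x = 0.5364; check Q = 4.4160e+05
Then add 1.355 M of B.
Step 2:
                  M         B         A
  Initial 6.0176e-05     4.599     4.417
  Change  -1.7730e-05 -1.7730e-05 5.3189e-05
  Equil   4.2447e-05     4.599     4.417
  solve Keq expr → x = 1.7730e-05; check Q = 4.4160e+05

Direction: forward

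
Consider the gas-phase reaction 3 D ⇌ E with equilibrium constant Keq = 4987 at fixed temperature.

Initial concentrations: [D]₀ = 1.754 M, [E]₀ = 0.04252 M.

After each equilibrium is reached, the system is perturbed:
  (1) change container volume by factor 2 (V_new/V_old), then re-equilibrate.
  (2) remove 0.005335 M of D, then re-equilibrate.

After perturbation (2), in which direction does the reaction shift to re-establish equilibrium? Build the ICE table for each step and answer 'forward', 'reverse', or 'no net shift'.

Direction: reverse

Q₀ = 0.00788 vs Keq = 4987 ⇒ Q<K, forward
Step 1:
                    D           E
  init          1.754     0.04252
  Δ            -1.704      0.5681
  eq          0.04966      0.6106
  solve Keq expr → x = 0.5681; check Q = 4987
Then change container volume by factor 2 (V_new/V_old).
Step 2:
                    D           E
  init        0.02483      0.3053
  Δ           0.01438   -0.004792
  eq          0.03921      0.3005
  solve Keq expr → x = -0.004792; check Q = 4987
Then remove 0.005335 M of D.
Step 3:
                    D           E
  init        0.03387      0.3005
  Δ          0.005259   -0.001753
  eq          0.03913      0.2988
  solve Keq expr → x = -0.001753; check Q = 4987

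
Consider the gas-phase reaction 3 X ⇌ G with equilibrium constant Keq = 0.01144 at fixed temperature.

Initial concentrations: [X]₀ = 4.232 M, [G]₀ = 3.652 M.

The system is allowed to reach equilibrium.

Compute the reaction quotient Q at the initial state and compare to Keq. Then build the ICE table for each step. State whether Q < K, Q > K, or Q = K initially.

Q₀ = 0.04818; Q > K (proceeds reverse)

Q₀ = 0.04818 vs Keq = 0.01144 ⇒ Q>K, reverse
Step 1:
                  X         G
  I           4.232     3.652
  C           2.128   -0.7093
  E            6.36     2.943
  solve Keq expr → x = -0.7093; check Q = 0.01144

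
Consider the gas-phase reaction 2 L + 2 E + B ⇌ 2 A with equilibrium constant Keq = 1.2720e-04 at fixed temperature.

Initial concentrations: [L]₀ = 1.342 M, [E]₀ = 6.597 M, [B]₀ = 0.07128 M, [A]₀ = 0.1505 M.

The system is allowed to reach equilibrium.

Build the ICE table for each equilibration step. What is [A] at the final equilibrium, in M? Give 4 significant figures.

Q₀ = 0.004054 vs Keq = 1.2720e-04 ⇒ Q>K, reverse
Step 1:
                  L         E         B         A
  Initial     1.342     6.597   0.07128    0.1505
  Change     0.1113    0.1113   0.05566   -0.1113
  Equil       1.453     6.708    0.1269   0.03918
  solve Keq expr → x = -0.05566; check Q = 1.2720e-04

[A]_eq = 0.03918 M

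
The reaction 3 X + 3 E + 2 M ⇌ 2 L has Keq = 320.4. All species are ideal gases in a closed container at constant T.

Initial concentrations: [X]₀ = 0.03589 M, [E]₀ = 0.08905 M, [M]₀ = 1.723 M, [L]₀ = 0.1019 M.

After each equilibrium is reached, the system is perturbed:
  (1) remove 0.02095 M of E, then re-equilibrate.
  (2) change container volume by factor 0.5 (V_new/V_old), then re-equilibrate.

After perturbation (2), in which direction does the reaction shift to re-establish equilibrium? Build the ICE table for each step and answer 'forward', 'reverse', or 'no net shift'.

Q₀ = 1.0714e+05 vs Keq = 320.4 ⇒ Q>K, reverse
Step 1:
                    X           E           M           L
  init        0.03589     0.08905       1.723      0.1019
  Δ           0.06376     0.06376     0.04251    -0.04251
  eq          0.09965      0.1528       1.766     0.05939
  solve Keq expr → x = -0.02125; check Q = 320.4
Then remove 0.02095 M of E.
Step 2:
                    X           E           M           L
  init        0.09965      0.1319       1.766     0.05939
  Δ           0.00586     0.00586    0.003907   -0.003907
  eq           0.1055      0.1377       1.769     0.05548
  solve Keq expr → x = -0.001953; check Q = 320.4
Then change container volume by factor 0.5 (V_new/V_old).
Step 3:
                    X           E           M           L
  init          0.211      0.2754       3.539       0.111
  Δ          -0.09807    -0.09807    -0.06538     0.06538
  eq            0.113      0.1774       3.473      0.1763
  solve Keq expr → x = 0.03269; check Q = 320.4

Direction: forward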